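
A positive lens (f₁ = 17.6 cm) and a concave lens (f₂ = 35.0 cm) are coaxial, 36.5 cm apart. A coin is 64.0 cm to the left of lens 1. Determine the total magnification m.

Lens 1: 1/d_i1 = 1/(17.6) − 1/(64.0) = 0.04119, so d_i1 = 24.28 cm; m₁ = −d_i1/d_o1 = -0.3794.
d_o2 = 36.5 − (24.28) = 12.22 cm.
f₂ = −35.0 cm (diverging).
Lens 2: 1/d_i2 = 1/(-35.0) − 1/(12.22) = -0.1104, so d_i2 = -9.058 cm; m₂ = −d_i2/d_o2 = +0.7412.
m = m₁·m₂ = (-0.3794)(+0.7412) = -0.281.

m = -0.281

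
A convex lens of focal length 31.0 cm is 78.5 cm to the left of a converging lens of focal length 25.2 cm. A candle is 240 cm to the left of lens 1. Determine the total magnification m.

m = +0.211

Lens 1: 1/d_i1 = 1/(31.0) − 1/(240) = 0.02809, so d_i1 = 35.60 cm; m₁ = −d_i1/d_o1 = -0.1483.
d_o2 = 78.5 − (35.60) = 42.90 cm.
Lens 2: 1/d_i2 = 1/(25.2) − 1/(42.90) = 0.01637, so d_i2 = 61.08 cm; m₂ = −d_i2/d_o2 = -1.424.
m = m₁·m₂ = (-0.1483)(-1.424) = +0.211.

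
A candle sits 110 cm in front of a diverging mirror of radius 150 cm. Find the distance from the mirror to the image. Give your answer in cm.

44.6 cm

f = R/2 = 150/2 = 75.00 cm; for a diverging mirror, f = -75.00 cm.
Mirror equation: 1/v = 1/f − 1/u = 1/(-75.00) − 1/(110) = -0.01333 − 0.009091 = -0.02242, so v = -44.6 cm.
The image is virtual, upright and reduced, behind the mirror.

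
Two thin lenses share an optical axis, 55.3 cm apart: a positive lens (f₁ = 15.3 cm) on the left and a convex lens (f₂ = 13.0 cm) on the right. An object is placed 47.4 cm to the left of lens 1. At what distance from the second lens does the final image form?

21.6 cm

Lens 1: 1/d_i1 = 1/f₁ − 1/d_o1 = 1/(15.3) − 1/(47.4) = 0.04426, so d_i1 = 22.59 cm.
The intermediate image is 22.59 cm to the right of lens 1, which is 55.3 − (22.59) = 32.71 cm to the left of lens 2, so d_o2 = +32.71 cm.
Lens 2: 1/d_i2 = 1/f₂ − 1/d_o2 = 1/(13.0) − 1/(32.71) = 0.04635, so d_i2 = 21.6 cm.
The final image is real, 21.6 cm to the right of lens 2 (overall magnification ≈ 0.31).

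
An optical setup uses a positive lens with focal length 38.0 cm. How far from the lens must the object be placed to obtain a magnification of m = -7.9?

42.8 cm

m = −d_i/d_o ⇒ d_i = −m·d_o.
1/f = 1/d_o + 1/d_i = 1/d_o − 1/(m·d_o) = (1 − 1/m)/d_o, so d_o = f(1 − 1/m) = (38.00)(1 − 1/(-7.9)) = 42.8 cm.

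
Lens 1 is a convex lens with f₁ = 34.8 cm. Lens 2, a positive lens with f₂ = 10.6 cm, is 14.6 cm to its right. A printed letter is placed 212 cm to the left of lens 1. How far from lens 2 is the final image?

Lens 1: 1/d_i1 = 1/f₁ − 1/d_o1 = 1/(34.8) − 1/(212) = 0.02402, so d_i1 = 41.63 cm.
The intermediate image is 41.63 cm to the right of lens 1, which lies 27.03 cm to the right of lens 2 — a virtual object — so d_o2 = −27.03 cm.
Lens 2: 1/d_i2 = 1/f₂ − 1/d_o2 = 1/(10.6) − 1/(-27.03) = 0.1313, so d_i2 = 7.61 cm.
The final image is real, 7.61 cm to the right of lens 2 (overall magnification ≈ -0.055).

7.61 cm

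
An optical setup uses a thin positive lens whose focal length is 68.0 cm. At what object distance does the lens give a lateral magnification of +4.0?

m = −d_i/d_o ⇒ d_i = −m·d_o.
1/f = 1/d_o + 1/d_i = 1/d_o − 1/(m·d_o) = (1 − 1/m)/d_o, so d_o = f(1 − 1/m) = (68.00)(1 − 1/(+4.0)) = 51.0 cm.

51.0 cm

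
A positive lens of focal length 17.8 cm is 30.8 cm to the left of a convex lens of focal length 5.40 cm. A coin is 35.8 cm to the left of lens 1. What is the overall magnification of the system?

m = -0.534

Lens 1: 1/d_i1 = 1/(17.8) − 1/(35.8) = 0.02825, so d_i1 = 35.40 cm; m₁ = −d_i1/d_o1 = -0.9888.
d_o2 = 30.8 − (35.40) = -4.600 cm (virtual object).
Lens 2: 1/d_i2 = 1/(5.40) − 1/(-4.600) = 0.4026, so d_i2 = 2.484 cm; m₂ = −d_i2/d_o2 = +0.5400.
m = m₁·m₂ = (-0.9888)(+0.5400) = -0.534.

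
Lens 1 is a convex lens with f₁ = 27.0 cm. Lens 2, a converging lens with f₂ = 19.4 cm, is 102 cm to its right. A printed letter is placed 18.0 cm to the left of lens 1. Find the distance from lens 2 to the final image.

22.2 cm

Lens 1: 1/d_i1 = 1/f₁ − 1/d_o1 = 1/(27.0) − 1/(18.0) = -0.01852, so d_i1 = -54.00 cm.
The intermediate image is 54.00 cm to the left of lens 1 (virtual), which is 102 − (-54.00) = 156.0 cm to the left of lens 2, so d_o2 = +156.0 cm.
Lens 2: 1/d_i2 = 1/f₂ − 1/d_o2 = 1/(19.4) − 1/(156.0) = 0.04514, so d_i2 = 22.2 cm.
The final image is real, 22.2 cm to the right of lens 2 (overall magnification ≈ -0.43).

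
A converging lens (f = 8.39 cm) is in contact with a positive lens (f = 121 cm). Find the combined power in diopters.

P = +12.7 D

P₁ = 1/f₁ = 1/(0.0839 m) = +11.92 D; P₂ = 1/f₂ = 1/(1.21 m) = +0.8264 D.
For thin lenses in contact, P = P₁ + P₂ = (+11.92) + (+0.8264) = +12.7 D.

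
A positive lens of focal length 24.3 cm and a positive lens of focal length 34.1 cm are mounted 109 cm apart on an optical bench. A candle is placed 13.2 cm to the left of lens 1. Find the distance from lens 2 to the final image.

45.3 cm

Lens 1: 1/d_i1 = 1/f₁ − 1/d_o1 = 1/(24.3) − 1/(13.2) = -0.03461, so d_i1 = -28.90 cm.
The intermediate image is 28.90 cm to the left of lens 1 (virtual), which is 109 − (-28.90) = 137.9 cm to the left of lens 2, so d_o2 = +137.9 cm.
Lens 2: 1/d_i2 = 1/f₂ − 1/d_o2 = 1/(34.1) − 1/(137.9) = 0.02207, so d_i2 = 45.3 cm.
The final image is real, 45.3 cm to the right of lens 2 (overall magnification ≈ -0.72).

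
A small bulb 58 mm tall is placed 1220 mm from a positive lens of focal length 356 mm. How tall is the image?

1/d_i = 1/f − 1/d_o = 1/(356.0) − 1/(1220) = 0.001989, so d_i = 502.7 mm.
m = −d_i/d_o = -0.4120.
|h_i| = |m|·h_o = 0.4120 × 58 = 23.9 mm. The image is real, inverted and reduced, on the far side of the lens.

23.9 mm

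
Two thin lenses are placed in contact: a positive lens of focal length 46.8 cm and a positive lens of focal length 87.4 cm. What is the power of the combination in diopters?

P = +3.28 D

P₁ = 1/f₁ = 1/(0.468 m) = +2.137 D; P₂ = 1/f₂ = 1/(0.874 m) = +1.144 D.
For thin lenses in contact, P = P₁ + P₂ = (+2.137) + (+1.144) = +3.28 D.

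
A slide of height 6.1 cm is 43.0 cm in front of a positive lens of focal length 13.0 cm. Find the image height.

1/d_i = 1/f − 1/d_o = 1/(13.00) − 1/(43.0) = 0.05367, so d_i = 18.63 cm.
m = −d_i/d_o = -0.4333.
|h_i| = |m|·h_o = 0.4333 × 6.1 = 2.64 cm. The image is real, inverted and reduced, on the far side of the lens.

2.64 cm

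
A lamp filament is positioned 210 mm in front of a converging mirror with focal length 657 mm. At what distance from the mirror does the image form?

Mirror equation: 1/s_i = 1/f − 1/s_o = 1/(657.0) − 1/(210) = 0.001522 − 0.004762 = -0.003240, so s_i = -309 mm.
The image is virtual, upright and enlarged, behind the mirror.

309 mm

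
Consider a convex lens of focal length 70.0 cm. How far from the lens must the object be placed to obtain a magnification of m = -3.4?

90.6 cm

m = −d_i/d_o ⇒ d_i = −m·d_o.
1/f = 1/d_o + 1/d_i = 1/d_o − 1/(m·d_o) = (1 − 1/m)/d_o, so d_o = f(1 − 1/m) = (70.00)(1 − 1/(-3.4)) = 90.6 cm.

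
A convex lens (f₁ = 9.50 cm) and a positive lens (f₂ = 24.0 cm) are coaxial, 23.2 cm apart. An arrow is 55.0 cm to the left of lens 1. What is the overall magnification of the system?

Lens 1: 1/d_i1 = 1/(9.50) − 1/(55.0) = 0.08708, so d_i1 = 11.48 cm; m₁ = −d_i1/d_o1 = -0.2087.
d_o2 = 23.2 − (11.48) = 11.72 cm.
Lens 2: 1/d_i2 = 1/(24.0) − 1/(11.72) = -0.04366, so d_i2 = -22.91 cm; m₂ = −d_i2/d_o2 = +1.954.
m = m₁·m₂ = (-0.2087)(+1.954) = -0.408.

m = -0.408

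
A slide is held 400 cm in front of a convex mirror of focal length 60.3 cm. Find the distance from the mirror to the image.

For a convex mirror, f = -60.3 cm.
Mirror equation: 1/v = 1/f − 1/u = 1/(-60.30) − 1/(400) = -0.01658 − 0.002500 = -0.01908, so v = -52.4 cm.
The image is virtual, upright and reduced, behind the mirror.

52.4 cm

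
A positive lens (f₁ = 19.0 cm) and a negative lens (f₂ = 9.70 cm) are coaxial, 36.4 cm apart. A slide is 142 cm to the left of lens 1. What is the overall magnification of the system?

m = -0.0620

Lens 1: 1/d_i1 = 1/(19.0) − 1/(142) = 0.04559, so d_i1 = 21.93 cm; m₁ = −d_i1/d_o1 = -0.1544.
d_o2 = 36.4 − (21.93) = 14.47 cm.
f₂ = −9.70 cm (diverging).
Lens 2: 1/d_i2 = 1/(-9.70) − 1/(14.47) = -0.1722, so d_i2 = -5.807 cm; m₂ = −d_i2/d_o2 = +0.4013.
m = m₁·m₂ = (-0.1544)(+0.4013) = -0.0620.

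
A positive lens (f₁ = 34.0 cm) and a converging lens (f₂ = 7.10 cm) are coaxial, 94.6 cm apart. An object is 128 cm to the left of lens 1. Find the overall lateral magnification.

Lens 1: 1/d_i1 = 1/(34.0) − 1/(128) = 0.02160, so d_i1 = 46.30 cm; m₁ = −d_i1/d_o1 = -0.3617.
d_o2 = 94.6 − (46.30) = 48.30 cm.
Lens 2: 1/d_i2 = 1/(7.10) − 1/(48.30) = 0.1201, so d_i2 = 8.324 cm; m₂ = −d_i2/d_o2 = -0.1723.
m = m₁·m₂ = (-0.3617)(-0.1723) = +0.0623.

m = +0.0623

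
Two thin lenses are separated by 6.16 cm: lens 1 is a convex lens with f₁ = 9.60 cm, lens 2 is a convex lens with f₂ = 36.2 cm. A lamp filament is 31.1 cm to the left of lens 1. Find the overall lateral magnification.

Lens 1: 1/d_i1 = 1/(9.60) − 1/(31.1) = 0.07201, so d_i1 = 13.89 cm; m₁ = −d_i1/d_o1 = -0.4466.
d_o2 = 6.16 − (13.89) = -7.730 cm (virtual object).
Lens 2: 1/d_i2 = 1/(36.2) − 1/(-7.730) = 0.1570, so d_i2 = 6.370 cm; m₂ = −d_i2/d_o2 = +0.8240.
m = m₁·m₂ = (-0.4466)(+0.8240) = -0.368.

m = -0.368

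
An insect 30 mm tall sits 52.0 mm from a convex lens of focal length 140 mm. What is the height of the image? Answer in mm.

47.7 mm

1/d_i = 1/f − 1/d_o = 1/(140.0) − 1/(52.0) = -0.01209, so d_i = -82.73 mm.
m = −d_i/d_o = +1.591.
|h_i| = |m|·h_o = 1.591 × 30 = 47.7 mm. The image is virtual, upright and enlarged, on the same side as the object.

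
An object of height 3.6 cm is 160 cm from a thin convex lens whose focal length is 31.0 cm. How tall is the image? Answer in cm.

0.865 cm

1/d_i = 1/f − 1/d_o = 1/(31.00) − 1/(160) = 0.02601, so d_i = 38.45 cm.
m = −d_i/d_o = -0.2403.
|h_i| = |m|·h_o = 0.2403 × 3.6 = 0.865 cm. The image is real, inverted and reduced, on the far side of the lens.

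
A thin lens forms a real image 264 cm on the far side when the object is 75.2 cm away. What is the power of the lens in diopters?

P = +1.71 D

d_i = +264 cm.
1/f = 1/d_o + 1/d_i = 1/(75.2) + 1/(264) = 0.01709 cm⁻¹.
f = 58.53 cm = 0.5853 m, so P = 1/f = +1.71 D.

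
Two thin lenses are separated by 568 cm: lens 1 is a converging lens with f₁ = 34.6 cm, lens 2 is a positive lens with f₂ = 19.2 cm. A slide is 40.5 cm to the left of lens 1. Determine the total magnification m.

m = +0.362

Lens 1: 1/d_i1 = 1/(34.6) − 1/(40.5) = 0.004210, so d_i1 = 237.5 cm; m₁ = −d_i1/d_o1 = -5.864.
d_o2 = 568 − (237.5) = 330.5 cm.
Lens 2: 1/d_i2 = 1/(19.2) − 1/(330.5) = 0.04906, so d_i2 = 20.38 cm; m₂ = −d_i2/d_o2 = -0.06168.
m = m₁·m₂ = (-5.864)(-0.06168) = +0.362.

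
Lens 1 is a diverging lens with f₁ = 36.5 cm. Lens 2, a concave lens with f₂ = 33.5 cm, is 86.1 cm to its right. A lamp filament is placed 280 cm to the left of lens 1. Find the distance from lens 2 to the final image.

26.1 cm

Lens 1 is diverging, so f₁ = −36.5 cm.
Lens 1: 1/d_i1 = 1/f₁ − 1/d_o1 = 1/(-36.5) − 1/(280) = -0.03097, so d_i1 = -32.29 cm.
The intermediate image is 32.29 cm to the left of lens 1 (virtual), which is 86.1 − (-32.29) = 118.4 cm to the left of lens 2, so d_o2 = +118.4 cm.
Lens 2 is diverging, so f₂ = −33.5 cm.
Lens 2: 1/d_i2 = 1/f₂ − 1/d_o2 = 1/(-33.5) − 1/(118.4) = -0.03830, so d_i2 = -26.1 cm.
The final image is virtual, 26.1 cm to the left of lens 2 (overall magnification ≈ 0.025).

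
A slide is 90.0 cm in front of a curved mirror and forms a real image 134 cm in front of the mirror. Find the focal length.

Real image ⇒ d_i = +134 cm.
1/f = 1/d_o + 1/d_i = 1/(90.0) + 1/(134) = 0.01857, so f = 53.8 cm.
Since f is positive, the curved mirror is concave.

f = 53.8 cm (concave)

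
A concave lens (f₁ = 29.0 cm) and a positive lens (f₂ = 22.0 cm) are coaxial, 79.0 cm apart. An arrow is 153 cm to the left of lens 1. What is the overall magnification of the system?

f₁ = −29.0 cm (diverging).
Lens 1: 1/d_i1 = 1/(-29.0) − 1/(153) = -0.04102, so d_i1 = -24.38 cm; m₁ = −d_i1/d_o1 = +0.1593.
d_o2 = 79.0 − (-24.38) = 103.4 cm.
Lens 2: 1/d_i2 = 1/(22.0) − 1/(103.4) = 0.03578, so d_i2 = 27.95 cm; m₂ = −d_i2/d_o2 = -0.2703.
m = m₁·m₂ = (+0.1593)(-0.2703) = -0.0431.

m = -0.0431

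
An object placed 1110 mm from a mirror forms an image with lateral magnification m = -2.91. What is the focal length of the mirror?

m = −d_i/d_o ⇒ d_i = −m·d_o = −(-2.91)·(1110) = 3230 mm.
1/f = 1/d_o + 1/d_i = 1/(1110) + 1/(3230) = 0.001210, so f = 826 mm.
Since f is positive, the mirror is concave.

f = 826 mm (concave)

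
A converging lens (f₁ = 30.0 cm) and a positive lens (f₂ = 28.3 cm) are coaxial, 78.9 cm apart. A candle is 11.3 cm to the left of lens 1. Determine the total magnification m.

Lens 1: 1/d_i1 = 1/(30.0) − 1/(11.3) = -0.05516, so d_i1 = -18.13 cm; m₁ = −d_i1/d_o1 = +1.604.
d_o2 = 78.9 − (-18.13) = 97.03 cm.
Lens 2: 1/d_i2 = 1/(28.3) − 1/(97.03) = 0.02503, so d_i2 = 39.95 cm; m₂ = −d_i2/d_o2 = -0.4118.
m = m₁·m₂ = (+1.604)(-0.4118) = -0.661.

m = -0.661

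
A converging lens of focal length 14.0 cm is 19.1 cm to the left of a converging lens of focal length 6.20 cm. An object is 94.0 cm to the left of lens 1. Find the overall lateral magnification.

Lens 1: 1/d_i1 = 1/(14.0) − 1/(94.0) = 0.06079, so d_i1 = 16.45 cm; m₁ = −d_i1/d_o1 = -0.1750.
d_o2 = 19.1 − (16.45) = 2.650 cm.
Lens 2: 1/d_i2 = 1/(6.20) − 1/(2.650) = -0.2161, so d_i2 = -4.628 cm; m₂ = −d_i2/d_o2 = +1.746.
m = m₁·m₂ = (-0.1750)(+1.746) = -0.306.

m = -0.306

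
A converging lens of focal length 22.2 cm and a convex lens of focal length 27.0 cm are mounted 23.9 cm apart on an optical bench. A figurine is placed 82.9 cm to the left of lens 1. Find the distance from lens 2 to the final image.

Lens 1: 1/d_i1 = 1/f₁ − 1/d_o1 = 1/(22.2) − 1/(82.9) = 0.03298, so d_i1 = 30.32 cm.
The intermediate image is 30.32 cm to the right of lens 1, which lies 6.420 cm to the right of lens 2 — a virtual object — so d_o2 = −6.420 cm.
Lens 2: 1/d_i2 = 1/f₂ − 1/d_o2 = 1/(27.0) − 1/(-6.420) = 0.1928, so d_i2 = 5.19 cm.
The final image is real, 5.19 cm to the right of lens 2 (overall magnification ≈ -0.30).

5.19 cm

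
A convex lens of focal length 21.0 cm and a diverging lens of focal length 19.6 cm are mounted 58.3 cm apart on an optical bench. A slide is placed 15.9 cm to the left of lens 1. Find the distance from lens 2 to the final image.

16.9 cm

Lens 1: 1/d_i1 = 1/f₁ − 1/d_o1 = 1/(21.0) − 1/(15.9) = -0.01527, so d_i1 = -65.47 cm.
The intermediate image is 65.47 cm to the left of lens 1 (virtual), which is 58.3 − (-65.47) = 123.8 cm to the left of lens 2, so d_o2 = +123.8 cm.
Lens 2 is diverging, so f₂ = −19.6 cm.
Lens 2: 1/d_i2 = 1/f₂ − 1/d_o2 = 1/(-19.6) − 1/(123.8) = -0.05910, so d_i2 = -16.9 cm.
The final image is virtual, 16.9 cm to the left of lens 2 (overall magnification ≈ 0.56).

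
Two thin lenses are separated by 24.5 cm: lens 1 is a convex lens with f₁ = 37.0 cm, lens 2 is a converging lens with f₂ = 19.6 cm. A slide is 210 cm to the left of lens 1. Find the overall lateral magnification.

Lens 1: 1/d_i1 = 1/(37.0) − 1/(210) = 0.02227, so d_i1 = 44.91 cm; m₁ = −d_i1/d_o1 = -0.2139.
d_o2 = 24.5 − (44.91) = -20.41 cm (virtual object).
Lens 2: 1/d_i2 = 1/(19.6) − 1/(-20.41) = 0.1000, so d_i2 = 9.998 cm; m₂ = −d_i2/d_o2 = +0.4899.
m = m₁·m₂ = (-0.2139)(+0.4899) = -0.105.

m = -0.105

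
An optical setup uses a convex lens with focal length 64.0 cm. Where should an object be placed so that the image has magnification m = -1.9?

97.7 cm

m = −d_i/d_o ⇒ d_i = −m·d_o.
1/f = 1/d_o + 1/d_i = 1/d_o − 1/(m·d_o) = (1 − 1/m)/d_o, so d_o = f(1 − 1/m) = (64.00)(1 − 1/(-1.9)) = 97.7 cm.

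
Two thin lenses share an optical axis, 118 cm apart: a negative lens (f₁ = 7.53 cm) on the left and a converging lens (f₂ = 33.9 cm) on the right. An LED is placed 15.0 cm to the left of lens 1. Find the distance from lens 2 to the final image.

Lens 1 is diverging, so f₁ = −7.53 cm.
Lens 1: 1/d_i1 = 1/f₁ − 1/d_o1 = 1/(-7.53) − 1/(15.0) = -0.1995, so d_i1 = -5.013 cm.
The intermediate image is 5.013 cm to the left of lens 1 (virtual), which is 118 − (-5.013) = 123.0 cm to the left of lens 2, so d_o2 = +123.0 cm.
Lens 2: 1/d_i2 = 1/f₂ − 1/d_o2 = 1/(33.9) − 1/(123.0) = 0.02137, so d_i2 = 46.8 cm.
The final image is real, 46.8 cm to the right of lens 2 (overall magnification ≈ -0.13).

46.8 cm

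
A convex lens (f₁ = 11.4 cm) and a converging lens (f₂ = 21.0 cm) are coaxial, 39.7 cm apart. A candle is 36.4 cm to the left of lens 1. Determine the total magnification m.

Lens 1: 1/d_i1 = 1/(11.4) − 1/(36.4) = 0.06025, so d_i1 = 16.60 cm; m₁ = −d_i1/d_o1 = -0.4560.
d_o2 = 39.7 − (16.60) = 23.10 cm.
Lens 2: 1/d_i2 = 1/(21.0) − 1/(23.10) = 0.004329, so d_i2 = 231.0 cm; m₂ = −d_i2/d_o2 = -10.000.
m = m₁·m₂ = (-0.4560)(-10.000) = +4.56.

m = +4.56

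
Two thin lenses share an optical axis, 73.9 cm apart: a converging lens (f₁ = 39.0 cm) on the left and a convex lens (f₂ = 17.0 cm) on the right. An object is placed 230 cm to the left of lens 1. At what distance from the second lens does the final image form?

Lens 1: 1/d_i1 = 1/f₁ − 1/d_o1 = 1/(39.0) − 1/(230) = 0.02129, so d_i1 = 46.96 cm.
The intermediate image is 46.96 cm to the right of lens 1, which is 73.9 − (46.96) = 26.94 cm to the left of lens 2, so d_o2 = +26.94 cm.
Lens 2: 1/d_i2 = 1/f₂ − 1/d_o2 = 1/(17.0) − 1/(26.94) = 0.02170, so d_i2 = 46.1 cm.
The final image is real, 46.1 cm to the right of lens 2 (overall magnification ≈ 0.35).

46.1 cm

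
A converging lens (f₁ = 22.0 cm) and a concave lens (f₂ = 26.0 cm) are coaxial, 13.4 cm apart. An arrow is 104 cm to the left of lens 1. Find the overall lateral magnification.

Lens 1: 1/d_i1 = 1/(22.0) − 1/(104) = 0.03584, so d_i1 = 27.90 cm; m₁ = −d_i1/d_o1 = -0.2683.
d_o2 = 13.4 − (27.90) = -14.50 cm (virtual object).
f₂ = −26.0 cm (diverging).
Lens 2: 1/d_i2 = 1/(-26.0) − 1/(-14.50) = 0.03050, so d_i2 = 32.78 cm; m₂ = −d_i2/d_o2 = +2.261.
m = m₁·m₂ = (-0.2683)(+2.261) = -0.607.

m = -0.607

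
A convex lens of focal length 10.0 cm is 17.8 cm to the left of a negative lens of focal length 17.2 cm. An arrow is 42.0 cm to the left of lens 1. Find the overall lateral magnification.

m = -0.246

Lens 1: 1/d_i1 = 1/(10.0) − 1/(42.0) = 0.07619, so d_i1 = 13.12 cm; m₁ = −d_i1/d_o1 = -0.3124.
d_o2 = 17.8 − (13.12) = 4.680 cm.
f₂ = −17.2 cm (diverging).
Lens 2: 1/d_i2 = 1/(-17.2) − 1/(4.680) = -0.2718, so d_i2 = -3.679 cm; m₂ = −d_i2/d_o2 = +0.7861.
m = m₁·m₂ = (-0.3124)(+0.7861) = -0.246.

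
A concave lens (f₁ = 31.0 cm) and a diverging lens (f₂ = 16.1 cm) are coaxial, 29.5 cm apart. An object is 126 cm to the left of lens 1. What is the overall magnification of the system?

f₁ = −31.0 cm (diverging).
Lens 1: 1/d_i1 = 1/(-31.0) − 1/(126) = -0.04019, so d_i1 = -24.88 cm; m₁ = −d_i1/d_o1 = +0.1975.
d_o2 = 29.5 − (-24.88) = 54.38 cm.
f₂ = −16.1 cm (diverging).
Lens 2: 1/d_i2 = 1/(-16.1) − 1/(54.38) = -0.08050, so d_i2 = -12.42 cm; m₂ = −d_i2/d_o2 = +0.2284.
m = m₁·m₂ = (+0.1975)(+0.2284) = +0.0451.

m = +0.0451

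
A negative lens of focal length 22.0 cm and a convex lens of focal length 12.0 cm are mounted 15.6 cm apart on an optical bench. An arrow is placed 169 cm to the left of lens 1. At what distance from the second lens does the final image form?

18.2 cm

Lens 1 is diverging, so f₁ = −22.0 cm.
Lens 1: 1/d_i1 = 1/f₁ − 1/d_o1 = 1/(-22.0) − 1/(169) = -0.05137, so d_i1 = -19.47 cm.
The intermediate image is 19.47 cm to the left of lens 1 (virtual), which is 15.6 − (-19.47) = 35.07 cm to the left of lens 2, so d_o2 = +35.07 cm.
Lens 2: 1/d_i2 = 1/f₂ − 1/d_o2 = 1/(12.0) − 1/(35.07) = 0.05482, so d_i2 = 18.2 cm.
The final image is real, 18.2 cm to the right of lens 2 (overall magnification ≈ -0.060).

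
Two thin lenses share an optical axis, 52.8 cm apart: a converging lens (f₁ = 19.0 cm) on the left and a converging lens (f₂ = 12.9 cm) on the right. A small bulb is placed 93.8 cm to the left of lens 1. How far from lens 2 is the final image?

23.3 cm

Lens 1: 1/d_i1 = 1/f₁ − 1/d_o1 = 1/(19.0) − 1/(93.8) = 0.04197, so d_i1 = 23.83 cm.
The intermediate image is 23.83 cm to the right of lens 1, which is 52.8 − (23.83) = 28.97 cm to the left of lens 2, so d_o2 = +28.97 cm.
Lens 2: 1/d_i2 = 1/f₂ − 1/d_o2 = 1/(12.9) − 1/(28.97) = 0.04300, so d_i2 = 23.3 cm.
The final image is real, 23.3 cm to the right of lens 2 (overall magnification ≈ 0.20).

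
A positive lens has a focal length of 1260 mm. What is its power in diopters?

P = +0.794 D

f = 126 cm = 1.26 m.
P = 1/f = 1/(1.26 m) = +0.794 D.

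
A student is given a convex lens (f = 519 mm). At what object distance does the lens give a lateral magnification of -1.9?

m = −d_i/d_o ⇒ d_i = −m·d_o.
1/f = 1/d_o + 1/d_i = 1/d_o − 1/(m·d_o) = (1 − 1/m)/d_o, so d_o = f(1 − 1/m) = (519.0)(1 − 1/(-1.9)) = 792 mm.

792 mm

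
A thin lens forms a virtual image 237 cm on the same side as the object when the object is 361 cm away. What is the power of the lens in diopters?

Virtual image ⇒ d_i = −237 cm.
1/f = 1/d_o + 1/d_i = 1/(361) + 1/(-237) = -0.001449 cm⁻¹.
f = -690.0 cm = -6.900 m, so P = 1/f = -0.145 D.

P = -0.145 D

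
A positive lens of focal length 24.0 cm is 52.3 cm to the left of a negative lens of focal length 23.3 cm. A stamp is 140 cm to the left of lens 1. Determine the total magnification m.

m = -0.103

Lens 1: 1/d_i1 = 1/(24.0) − 1/(140) = 0.03452, so d_i1 = 28.97 cm; m₁ = −d_i1/d_o1 = -0.2069.
d_o2 = 52.3 − (28.97) = 23.33 cm.
f₂ = −23.3 cm (diverging).
Lens 2: 1/d_i2 = 1/(-23.3) − 1/(23.33) = -0.08578, so d_i2 = -11.66 cm; m₂ = −d_i2/d_o2 = +0.4997.
m = m₁·m₂ = (-0.2069)(+0.4997) = -0.103.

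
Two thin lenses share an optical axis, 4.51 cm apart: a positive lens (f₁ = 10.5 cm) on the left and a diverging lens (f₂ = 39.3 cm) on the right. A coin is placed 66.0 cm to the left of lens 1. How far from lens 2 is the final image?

10.0 cm

Lens 1: 1/d_i1 = 1/f₁ − 1/d_o1 = 1/(10.5) − 1/(66.0) = 0.08009, so d_i1 = 12.49 cm.
The intermediate image is 12.49 cm to the right of lens 1, which lies 7.980 cm to the right of lens 2 — a virtual object — so d_o2 = −7.980 cm.
Lens 2 is diverging, so f₂ = −39.3 cm.
Lens 2: 1/d_i2 = 1/f₂ − 1/d_o2 = 1/(-39.3) − 1/(-7.980) = 0.09987, so d_i2 = 10.0 cm.
The final image is real, 10.0 cm to the right of lens 2 (overall magnification ≈ -0.24).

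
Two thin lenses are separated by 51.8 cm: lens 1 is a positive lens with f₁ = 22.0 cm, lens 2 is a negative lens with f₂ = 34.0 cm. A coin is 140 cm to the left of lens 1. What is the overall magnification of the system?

Lens 1: 1/d_i1 = 1/(22.0) − 1/(140) = 0.03831, so d_i1 = 26.10 cm; m₁ = −d_i1/d_o1 = -0.1864.
d_o2 = 51.8 − (26.10) = 25.70 cm.
f₂ = −34.0 cm (diverging).
Lens 2: 1/d_i2 = 1/(-34.0) − 1/(25.70) = -0.06832, so d_i2 = -14.64 cm; m₂ = −d_i2/d_o2 = +0.5695.
m = m₁·m₂ = (-0.1864)(+0.5695) = -0.106.

m = -0.106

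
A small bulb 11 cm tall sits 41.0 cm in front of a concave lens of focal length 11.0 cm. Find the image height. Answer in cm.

2.33 cm

For a concave lens, f = -11.0 cm.
1/d_i = 1/f − 1/d_o = 1/(-11.00) − 1/(41.0) = -0.1153, so d_i = -8.673 cm.
m = −d_i/d_o = +0.2115.
|h_i| = |m|·h_o = 0.2115 × 11 = 2.33 cm. The image is virtual, upright and reduced, on the same side as the object.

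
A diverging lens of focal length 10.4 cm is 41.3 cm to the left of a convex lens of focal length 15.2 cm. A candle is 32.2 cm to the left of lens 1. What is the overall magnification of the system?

f₁ = −10.4 cm (diverging).
Lens 1: 1/d_i1 = 1/(-10.4) − 1/(32.2) = -0.1272, so d_i1 = -7.861 cm; m₁ = −d_i1/d_o1 = +0.2441.
d_o2 = 41.3 − (-7.861) = 49.16 cm.
Lens 2: 1/d_i2 = 1/(15.2) − 1/(49.16) = 0.04545, so d_i2 = 22.00 cm; m₂ = −d_i2/d_o2 = -0.4476.
m = m₁·m₂ = (+0.2441)(-0.4476) = -0.109.

m = -0.109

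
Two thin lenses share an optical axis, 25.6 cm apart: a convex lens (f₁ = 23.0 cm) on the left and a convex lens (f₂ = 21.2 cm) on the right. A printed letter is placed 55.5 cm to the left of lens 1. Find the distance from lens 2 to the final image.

Lens 1: 1/d_i1 = 1/f₁ − 1/d_o1 = 1/(23.0) − 1/(55.5) = 0.02546, so d_i1 = 39.28 cm.
The intermediate image is 39.28 cm to the right of lens 1, which lies 13.68 cm to the right of lens 2 — a virtual object — so d_o2 = −13.68 cm.
Lens 2: 1/d_i2 = 1/f₂ − 1/d_o2 = 1/(21.2) − 1/(-13.68) = 0.1203, so d_i2 = 8.31 cm.
The final image is real, 8.31 cm to the right of lens 2 (overall magnification ≈ -0.43).

8.31 cm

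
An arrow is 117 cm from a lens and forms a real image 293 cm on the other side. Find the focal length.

Real image ⇒ d_i = +293 cm.
1/f = 1/d_o + 1/d_i = 1/(117) + 1/(293) = 0.01196, so f = 83.6 cm.
Since f is positive, the lens is converging.

f = 83.6 cm (converging)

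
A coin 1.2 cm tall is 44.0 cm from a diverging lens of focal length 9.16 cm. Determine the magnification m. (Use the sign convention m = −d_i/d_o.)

m = +0.172

For a diverging lens, f = -9.16 cm.
1/d_i = 1/f − 1/d_o = 1/(-9.160) − 1/(44.0) = -0.1319, so d_i = -7.582 cm.
m = −d_i/d_o = −(-7.582)/(44.0) = +0.172.
The image is virtual, upright and reduced, on the same side as the object.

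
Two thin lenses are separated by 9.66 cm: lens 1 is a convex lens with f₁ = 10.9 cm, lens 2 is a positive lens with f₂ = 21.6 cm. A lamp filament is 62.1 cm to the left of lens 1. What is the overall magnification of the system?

Lens 1: 1/d_i1 = 1/(10.9) − 1/(62.1) = 0.07564, so d_i1 = 13.22 cm; m₁ = −d_i1/d_o1 = -0.2129.
d_o2 = 9.66 − (13.22) = -3.560 cm (virtual object).
Lens 2: 1/d_i2 = 1/(21.6) − 1/(-3.560) = 0.3272, so d_i2 = 3.056 cm; m₂ = −d_i2/d_o2 = +0.8585.
m = m₁·m₂ = (-0.2129)(+0.8585) = -0.183.

m = -0.183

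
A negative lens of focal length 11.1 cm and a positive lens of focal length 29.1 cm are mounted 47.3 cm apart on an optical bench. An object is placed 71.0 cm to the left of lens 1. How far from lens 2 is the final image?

59.6 cm

Lens 1 is diverging, so f₁ = −11.1 cm.
Lens 1: 1/d_i1 = 1/f₁ − 1/d_o1 = 1/(-11.1) − 1/(71.0) = -0.1042, so d_i1 = -9.599 cm.
The intermediate image is 9.599 cm to the left of lens 1 (virtual), which is 47.3 − (-9.599) = 56.90 cm to the left of lens 2, so d_o2 = +56.90 cm.
Lens 2: 1/d_i2 = 1/f₂ − 1/d_o2 = 1/(29.1) − 1/(56.90) = 0.01679, so d_i2 = 59.6 cm.
The final image is real, 59.6 cm to the right of lens 2 (overall magnification ≈ -0.14).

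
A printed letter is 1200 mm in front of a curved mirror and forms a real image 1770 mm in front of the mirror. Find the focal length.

f = 715 mm (concave)

Real image ⇒ d_i = +1770 mm.
1/f = 1/d_o + 1/d_i = 1/(1200) + 1/(1770) = 0.001398, so f = 715 mm.
Since f is positive, the curved mirror is concave.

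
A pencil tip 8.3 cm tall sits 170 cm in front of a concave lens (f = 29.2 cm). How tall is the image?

1.22 cm

For a concave lens, f = -29.2 cm.
1/d_i = 1/f − 1/d_o = 1/(-29.20) − 1/(170) = -0.04013, so d_i = -24.92 cm.
m = −d_i/d_o = +0.1466.
|h_i| = |m|·h_o = 0.1466 × 8.3 = 1.22 cm. The image is virtual, upright and reduced, on the same side as the object.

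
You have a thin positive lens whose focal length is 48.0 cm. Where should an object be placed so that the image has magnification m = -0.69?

118 cm

m = −d_i/d_o ⇒ d_i = −m·d_o.
1/f = 1/d_o + 1/d_i = 1/d_o − 1/(m·d_o) = (1 − 1/m)/d_o, so d_o = f(1 − 1/m) = (48.00)(1 − 1/(-0.69)) = 118 cm.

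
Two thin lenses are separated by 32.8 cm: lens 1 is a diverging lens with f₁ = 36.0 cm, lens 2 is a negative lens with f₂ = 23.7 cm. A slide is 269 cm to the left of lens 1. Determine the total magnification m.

f₁ = −36.0 cm (diverging).
Lens 1: 1/d_i1 = 1/(-36.0) − 1/(269) = -0.03150, so d_i1 = -31.75 cm; m₁ = −d_i1/d_o1 = +0.1180.
d_o2 = 32.8 − (-31.75) = 64.55 cm.
f₂ = −23.7 cm (diverging).
Lens 2: 1/d_i2 = 1/(-23.7) − 1/(64.55) = -0.05769, so d_i2 = -17.34 cm; m₂ = −d_i2/d_o2 = +0.2686.
m = m₁·m₂ = (+0.1180)(+0.2686) = +0.0317.

m = +0.0317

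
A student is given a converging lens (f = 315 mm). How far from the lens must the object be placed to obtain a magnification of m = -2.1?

465 mm

m = −d_i/d_o ⇒ d_i = −m·d_o.
1/f = 1/d_o + 1/d_i = 1/d_o − 1/(m·d_o) = (1 − 1/m)/d_o, so d_o = f(1 − 1/m) = (315.0)(1 − 1/(-2.1)) = 465 mm.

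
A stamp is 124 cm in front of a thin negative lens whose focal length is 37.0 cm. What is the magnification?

For a negative lens, f = -37.0 cm.
1/d_i = 1/f − 1/d_o = 1/(-37.00) − 1/(124) = -0.03509, so d_i = -28.50 cm.
m = −d_i/d_o = −(-28.50)/(124) = +0.230.
The image is virtual, upright and reduced, on the same side as the object.

m = +0.230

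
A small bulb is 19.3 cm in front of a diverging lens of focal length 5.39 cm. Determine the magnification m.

For a diverging lens, f = -5.39 cm.
1/d_i = 1/f − 1/d_o = 1/(-5.390) − 1/(19.3) = -0.2373, so d_i = -4.213 cm.
m = −d_i/d_o = −(-4.213)/(19.3) = +0.218.
The image is virtual, upright and reduced, on the same side as the object.

m = +0.218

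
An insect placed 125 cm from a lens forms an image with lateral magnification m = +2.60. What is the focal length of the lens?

m = −d_i/d_o ⇒ d_i = −m·d_o = −(+2.60)·(125) = -325.0 cm.
1/f = 1/d_o + 1/d_i = 1/(125) + 1/(-325.0) = 0.004923, so f = 203 cm.
Since f is positive, the lens is converging.

f = 203 cm (converging)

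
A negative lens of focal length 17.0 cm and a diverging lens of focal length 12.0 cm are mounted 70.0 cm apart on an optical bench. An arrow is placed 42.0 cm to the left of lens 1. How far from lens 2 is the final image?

10.5 cm

Lens 1 is diverging, so f₁ = −17.0 cm.
Lens 1: 1/d_i1 = 1/f₁ − 1/d_o1 = 1/(-17.0) − 1/(42.0) = -0.08263, so d_i1 = -12.10 cm.
The intermediate image is 12.10 cm to the left of lens 1 (virtual), which is 70.0 − (-12.10) = 82.10 cm to the left of lens 2, so d_o2 = +82.10 cm.
Lens 2 is diverging, so f₂ = −12.0 cm.
Lens 2: 1/d_i2 = 1/f₂ − 1/d_o2 = 1/(-12.0) − 1/(82.10) = -0.09551, so d_i2 = -10.5 cm.
The final image is virtual, 10.5 cm to the left of lens 2 (overall magnification ≈ 0.037).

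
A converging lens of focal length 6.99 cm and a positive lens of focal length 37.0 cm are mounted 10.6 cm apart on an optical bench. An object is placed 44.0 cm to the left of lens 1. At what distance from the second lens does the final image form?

2.44 cm

Lens 1: 1/d_i1 = 1/f₁ − 1/d_o1 = 1/(6.99) − 1/(44.0) = 0.1203, so d_i1 = 8.310 cm.
The intermediate image is 8.310 cm to the right of lens 1, which is 10.6 − (8.310) = 2.290 cm to the left of lens 2, so d_o2 = +2.290 cm.
Lens 2: 1/d_i2 = 1/f₂ − 1/d_o2 = 1/(37.0) − 1/(2.290) = -0.4097, so d_i2 = -2.44 cm.
The final image is virtual, 2.44 cm to the left of lens 2 (overall magnification ≈ -0.20).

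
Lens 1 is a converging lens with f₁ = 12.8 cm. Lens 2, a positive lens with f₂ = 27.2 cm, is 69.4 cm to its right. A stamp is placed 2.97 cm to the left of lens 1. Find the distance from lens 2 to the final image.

43.3 cm

Lens 1: 1/d_i1 = 1/f₁ − 1/d_o1 = 1/(12.8) − 1/(2.97) = -0.2586, so d_i1 = -3.867 cm.
The intermediate image is 3.867 cm to the left of lens 1 (virtual), which is 69.4 − (-3.867) = 73.27 cm to the left of lens 2, so d_o2 = +73.27 cm.
Lens 2: 1/d_i2 = 1/f₂ − 1/d_o2 = 1/(27.2) − 1/(73.27) = 0.02312, so d_i2 = 43.3 cm.
The final image is real, 43.3 cm to the right of lens 2 (overall magnification ≈ -0.77).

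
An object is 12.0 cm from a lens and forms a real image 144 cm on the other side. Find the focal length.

f = 11.1 cm (converging)

Real image ⇒ d_i = +144 cm.
1/f = 1/d_o + 1/d_i = 1/(12.0) + 1/(144) = 0.09028, so f = 11.1 cm.
Since f is positive, the lens is converging.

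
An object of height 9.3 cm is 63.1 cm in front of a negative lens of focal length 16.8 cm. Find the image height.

1.96 cm

For a negative lens, f = -16.8 cm.
1/d_i = 1/f − 1/d_o = 1/(-16.80) − 1/(63.1) = -0.07537, so d_i = -13.27 cm.
m = −d_i/d_o = +0.2103.
|h_i| = |m|·h_o = 0.2103 × 9.3 = 1.96 cm. The image is virtual, upright and reduced, on the same side as the object.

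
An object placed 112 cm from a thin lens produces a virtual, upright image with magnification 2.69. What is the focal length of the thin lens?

f = 178 cm (converging)

m = −d_i/d_o ⇒ d_i = −m·d_o = −(+2.69)·(112) = -301.3 cm.
1/f = 1/d_o + 1/d_i = 1/(112) + 1/(-301.3) = 0.005610, so f = 178 cm.
Since f is positive, the thin lens is converging.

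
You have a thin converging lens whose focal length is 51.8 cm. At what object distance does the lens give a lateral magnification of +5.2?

41.8 cm

m = −d_i/d_o ⇒ d_i = −m·d_o.
1/f = 1/d_o + 1/d_i = 1/d_o − 1/(m·d_o) = (1 − 1/m)/d_o, so d_o = f(1 − 1/m) = (51.80)(1 − 1/(+5.2)) = 41.8 cm.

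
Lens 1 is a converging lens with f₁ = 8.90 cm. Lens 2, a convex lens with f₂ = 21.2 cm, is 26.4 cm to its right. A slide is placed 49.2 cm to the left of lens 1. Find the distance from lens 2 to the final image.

58.1 cm

Lens 1: 1/d_i1 = 1/f₁ − 1/d_o1 = 1/(8.90) − 1/(49.2) = 0.09203, so d_i1 = 10.87 cm.
The intermediate image is 10.87 cm to the right of lens 1, which is 26.4 − (10.87) = 15.53 cm to the left of lens 2, so d_o2 = +15.53 cm.
Lens 2: 1/d_i2 = 1/f₂ − 1/d_o2 = 1/(21.2) − 1/(15.53) = -0.01722, so d_i2 = -58.1 cm.
The final image is virtual, 58.1 cm to the left of lens 2 (overall magnification ≈ -0.83).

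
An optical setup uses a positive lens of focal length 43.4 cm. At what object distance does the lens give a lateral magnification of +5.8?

35.9 cm

m = −d_i/d_o ⇒ d_i = −m·d_o.
1/f = 1/d_o + 1/d_i = 1/d_o − 1/(m·d_o) = (1 − 1/m)/d_o, so d_o = f(1 − 1/m) = (43.40)(1 − 1/(+5.8)) = 35.9 cm.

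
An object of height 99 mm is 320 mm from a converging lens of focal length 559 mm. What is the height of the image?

232 mm

1/d_i = 1/f − 1/d_o = 1/(559.0) − 1/(320) = -0.001336, so d_i = -748.5 mm.
m = −d_i/d_o = +2.339.
|h_i| = |m|·h_o = 2.339 × 99 = 232 mm. The image is virtual, upright and enlarged, on the same side as the object.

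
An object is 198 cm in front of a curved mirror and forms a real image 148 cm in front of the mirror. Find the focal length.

Real image ⇒ d_i = +148 cm.
1/f = 1/d_o + 1/d_i = 1/(198) + 1/(148) = 0.01181, so f = 84.7 cm.
Since f is positive, the curved mirror is concave.

f = 84.7 cm (concave)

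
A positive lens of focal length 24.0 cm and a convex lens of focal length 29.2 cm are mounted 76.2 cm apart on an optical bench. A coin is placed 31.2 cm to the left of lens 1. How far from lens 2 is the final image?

Lens 1: 1/d_i1 = 1/f₁ − 1/d_o1 = 1/(24.0) − 1/(31.2) = 0.009615, so d_i1 = 104.0 cm.
The intermediate image is 104.0 cm to the right of lens 1, which lies 27.80 cm to the right of lens 2 — a virtual object — so d_o2 = −27.80 cm.
Lens 2: 1/d_i2 = 1/f₂ − 1/d_o2 = 1/(29.2) − 1/(-27.80) = 0.07022, so d_i2 = 14.2 cm.
The final image is real, 14.2 cm to the right of lens 2 (overall magnification ≈ -1.7).

14.2 cm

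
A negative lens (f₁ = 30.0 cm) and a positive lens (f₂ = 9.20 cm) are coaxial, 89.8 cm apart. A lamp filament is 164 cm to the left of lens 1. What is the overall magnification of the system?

f₁ = −30.0 cm (diverging).
Lens 1: 1/d_i1 = 1/(-30.0) − 1/(164) = -0.03943, so d_i1 = -25.36 cm; m₁ = −d_i1/d_o1 = +0.1546.
d_o2 = 89.8 − (-25.36) = 115.2 cm.
Lens 2: 1/d_i2 = 1/(9.20) − 1/(115.2) = 0.1000, so d_i2 = 9.998 cm; m₂ = −d_i2/d_o2 = -0.08679.
m = m₁·m₂ = (+0.1546)(-0.08679) = -0.0134.

m = -0.0134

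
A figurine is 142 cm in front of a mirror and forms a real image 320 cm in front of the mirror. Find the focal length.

f = 98.4 cm (concave)

Real image ⇒ d_i = +320 cm.
1/f = 1/d_o + 1/d_i = 1/(142) + 1/(320) = 0.01017, so f = 98.4 cm.
Since f is positive, the mirror is concave.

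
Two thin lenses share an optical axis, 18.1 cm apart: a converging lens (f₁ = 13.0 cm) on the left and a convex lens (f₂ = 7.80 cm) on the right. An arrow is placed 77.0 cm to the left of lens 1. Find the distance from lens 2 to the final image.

3.59 cm

Lens 1: 1/d_i1 = 1/f₁ − 1/d_o1 = 1/(13.0) − 1/(77.0) = 0.06394, so d_i1 = 15.64 cm.
The intermediate image is 15.64 cm to the right of lens 1, which is 18.1 − (15.64) = 2.460 cm to the left of lens 2, so d_o2 = +2.460 cm.
Lens 2: 1/d_i2 = 1/f₂ − 1/d_o2 = 1/(7.80) − 1/(2.460) = -0.2783, so d_i2 = -3.59 cm.
The final image is virtual, 3.59 cm to the left of lens 2 (overall magnification ≈ -0.30).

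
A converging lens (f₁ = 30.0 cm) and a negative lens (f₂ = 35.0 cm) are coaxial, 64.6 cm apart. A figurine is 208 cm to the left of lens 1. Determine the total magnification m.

m = -0.0914

Lens 1: 1/d_i1 = 1/(30.0) − 1/(208) = 0.02853, so d_i1 = 35.06 cm; m₁ = −d_i1/d_o1 = -0.1686.
d_o2 = 64.6 − (35.06) = 29.54 cm.
f₂ = −35.0 cm (diverging).
Lens 2: 1/d_i2 = 1/(-35.0) − 1/(29.54) = -0.06242, so d_i2 = -16.02 cm; m₂ = −d_i2/d_o2 = +0.5423.
m = m₁·m₂ = (-0.1686)(+0.5423) = -0.0914.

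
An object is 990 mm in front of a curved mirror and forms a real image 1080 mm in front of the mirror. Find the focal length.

f = 517 mm (concave)

Real image ⇒ d_i = +1080 mm.
1/f = 1/d_o + 1/d_i = 1/(990) + 1/(1080) = 0.001936, so f = 517 mm.
Since f is positive, the curved mirror is concave.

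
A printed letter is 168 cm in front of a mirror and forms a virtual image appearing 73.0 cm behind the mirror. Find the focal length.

f = -129 cm (convex)

Virtual image ⇒ d_i = −73.0 cm.
1/f = 1/d_o + 1/d_i = 1/(168) + 1/(-73.0) = -0.007746, so f = -129 cm.
Since f is negative, the mirror is convex.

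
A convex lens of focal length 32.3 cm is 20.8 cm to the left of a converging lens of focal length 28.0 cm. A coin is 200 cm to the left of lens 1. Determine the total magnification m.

Lens 1: 1/d_i1 = 1/(32.3) − 1/(200) = 0.02596, so d_i1 = 38.52 cm; m₁ = −d_i1/d_o1 = -0.1926.
d_o2 = 20.8 − (38.52) = -17.72 cm (virtual object).
Lens 2: 1/d_i2 = 1/(28.0) − 1/(-17.72) = 0.09215, so d_i2 = 10.85 cm; m₂ = −d_i2/d_o2 = +0.6124.
m = m₁·m₂ = (-0.1926)(+0.6124) = -0.118.

m = -0.118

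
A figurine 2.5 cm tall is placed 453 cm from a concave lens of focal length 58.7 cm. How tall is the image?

For a concave lens, f = -58.7 cm.
1/d_i = 1/f − 1/d_o = 1/(-58.70) − 1/(453) = -0.01924, so d_i = -51.97 cm.
m = −d_i/d_o = +0.1147.
|h_i| = |m|·h_o = 0.1147 × 2.5 = 0.287 cm. The image is virtual, upright and reduced, on the same side as the object.

0.287 cm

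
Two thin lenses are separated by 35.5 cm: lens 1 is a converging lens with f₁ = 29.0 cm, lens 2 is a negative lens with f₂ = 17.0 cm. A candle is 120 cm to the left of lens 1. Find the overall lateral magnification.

m = -0.380

Lens 1: 1/d_i1 = 1/(29.0) − 1/(120) = 0.02615, so d_i1 = 38.24 cm; m₁ = −d_i1/d_o1 = -0.3187.
d_o2 = 35.5 − (38.24) = -2.740 cm (virtual object).
f₂ = −17.0 cm (diverging).
Lens 2: 1/d_i2 = 1/(-17.0) − 1/(-2.740) = 0.3061, so d_i2 = 3.266 cm; m₂ = −d_i2/d_o2 = +1.192.
m = m₁·m₂ = (-0.3187)(+1.192) = -0.380.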